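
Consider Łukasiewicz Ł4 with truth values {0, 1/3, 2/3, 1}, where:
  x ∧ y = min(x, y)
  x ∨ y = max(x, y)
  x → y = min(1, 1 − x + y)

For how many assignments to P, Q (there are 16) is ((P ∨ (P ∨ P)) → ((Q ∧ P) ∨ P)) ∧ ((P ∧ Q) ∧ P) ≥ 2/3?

P = 0, Q = 0 ↦ 0  <
P = 0, Q = 1/3 ↦ 0  <
P = 0, Q = 2/3 ↦ 0  <
P = 0, Q = 1 ↦ 0  <
P = 1/3, Q = 0 ↦ 0  <
P = 1/3, Q = 1/3 ↦ 1/3  <
P = 1/3, Q = 2/3 ↦ 1/3  <
P = 1/3, Q = 1 ↦ 1/3  <
P = 2/3, Q = 0 ↦ 0  <
P = 2/3, Q = 1/3 ↦ 1/3  <
P = 2/3, Q = 2/3 ↦ 2/3  ≥
P = 2/3, Q = 1 ↦ 2/3  ≥
P = 1, Q = 0 ↦ 0  <
P = 1, Q = 1/3 ↦ 1/3  <
P = 1, Q = 2/3 ↦ 2/3  ≥
P = 1, Q = 1 ↦ 1  ≥
So 4 of the 16 assignments meet the threshold.

4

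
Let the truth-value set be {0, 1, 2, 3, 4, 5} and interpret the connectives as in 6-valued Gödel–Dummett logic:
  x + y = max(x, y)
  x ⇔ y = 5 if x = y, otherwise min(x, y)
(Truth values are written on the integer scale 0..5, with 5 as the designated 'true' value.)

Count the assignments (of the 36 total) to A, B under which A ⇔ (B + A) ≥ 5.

value 5: 21 assignments (counts)
value 4: 1 assignment
value 3: 2 assignments
value 2: 3 assignments
value 1: 4 assignments
value 0: 5 assignments
So 21 of the 36 assignments meet the threshold.

21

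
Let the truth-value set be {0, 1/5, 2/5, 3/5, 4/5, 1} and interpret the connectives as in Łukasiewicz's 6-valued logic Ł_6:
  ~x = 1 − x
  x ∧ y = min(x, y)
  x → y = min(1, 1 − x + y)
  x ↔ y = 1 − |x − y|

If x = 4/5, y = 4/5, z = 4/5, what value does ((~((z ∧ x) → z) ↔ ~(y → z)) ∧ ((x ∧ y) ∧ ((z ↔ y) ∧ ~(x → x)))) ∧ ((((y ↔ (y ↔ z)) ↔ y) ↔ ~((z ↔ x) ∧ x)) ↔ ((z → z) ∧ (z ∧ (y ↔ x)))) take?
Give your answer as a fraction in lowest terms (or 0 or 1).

z ∧ x = 4/5 ∧ 4/5 = 4/5
(z ∧ x) → z = 4/5 → 4/5 = 1
~((z ∧ x) → z) = ~1 = 0
y → z = 4/5 → 4/5 = 1
~(y → z) = ~1 = 0
~((z ∧ x) → z) ↔ ~(y → z) = 0 ↔ 0 = 1
x ∧ y = 4/5 ∧ 4/5 = 4/5
z ↔ y = 4/5 ↔ 4/5 = 1
x → x = 4/5 → 4/5 = 1
~(x → x) = ~1 = 0
(z ↔ y) ∧ ~(x → x) = 1 ∧ 0 = 0
(x ∧ y) ∧ ((z ↔ y) ∧ ~(x → x)) = 4/5 ∧ 0 = 0
(~((z ∧ x) → z) ↔ ~(y → z)) ∧ ((x ∧ y) ∧ ((z ↔ y) ∧ ~(x → x))) = 1 ∧ 0 = 0
y ↔ z = 4/5 ↔ 4/5 = 1
y ↔ (y ↔ z) = 4/5 ↔ 1 = 4/5
(y ↔ (y ↔ z)) ↔ y = 4/5 ↔ 4/5 = 1
z ↔ x = 4/5 ↔ 4/5 = 1
(z ↔ x) ∧ x = 1 ∧ 4/5 = 4/5
~((z ↔ x) ∧ x) = ~4/5 = 1/5
((y ↔ (y ↔ z)) ↔ y) ↔ ~((z ↔ x) ∧ x) = 1 ↔ 1/5 = 1/5
z → z = 4/5 → 4/5 = 1
y ↔ x = 4/5 ↔ 4/5 = 1
z ∧ (y ↔ x) = 4/5 ∧ 1 = 4/5
(z → z) ∧ (z ∧ (y ↔ x)) = 1 ∧ 4/5 = 4/5
(((y ↔ (y ↔ z)) ↔ y) ↔ ~((z ↔ x) ∧ x)) ↔ ((z → z) ∧ (z ∧ (y ↔ x))) = 1/5 ↔ 4/5 = 2/5
((~((z ∧ x) → z) ↔ ~(y → z)) ∧ ((x ∧ y) ∧ ((z ↔ y) ∧ ~(x → x)))) ∧ ((((y ↔ (y ↔ z)) ↔ y) ↔ ~((z ↔ x) ∧ x)) ↔ ((z → z) ∧ (z ∧ (y ↔ x)))) = 0 ∧ 2/5 = 0

0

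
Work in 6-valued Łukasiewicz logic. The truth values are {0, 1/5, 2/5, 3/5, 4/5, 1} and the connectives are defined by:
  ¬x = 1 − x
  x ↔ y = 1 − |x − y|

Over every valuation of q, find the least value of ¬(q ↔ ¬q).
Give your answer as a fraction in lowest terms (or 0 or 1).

Take q = 2/5:
¬q = ¬2/5 = 3/5
q ↔ ¬q = 2/5 ↔ 3/5 = 4/5
¬(q ↔ ¬q) = ¬4/5 = 1/5
No assignment yields a value below 1/5, so this is the minimum.

1/5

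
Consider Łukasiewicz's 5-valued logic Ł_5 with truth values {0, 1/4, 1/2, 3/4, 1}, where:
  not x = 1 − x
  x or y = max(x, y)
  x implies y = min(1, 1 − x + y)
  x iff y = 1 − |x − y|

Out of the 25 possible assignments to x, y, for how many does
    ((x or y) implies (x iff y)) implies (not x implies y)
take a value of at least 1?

value 1: 17 assignments (counts)
value 3/4: 2 assignments
value 1/2: 3 assignments
value 1/4: 2 assignments
value 0: 1 assignment
So 17 of the 25 assignments meet the threshold.

17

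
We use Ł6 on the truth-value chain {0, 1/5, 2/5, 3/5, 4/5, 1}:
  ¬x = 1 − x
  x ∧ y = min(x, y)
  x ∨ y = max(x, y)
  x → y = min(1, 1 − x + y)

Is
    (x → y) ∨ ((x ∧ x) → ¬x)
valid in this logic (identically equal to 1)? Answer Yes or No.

No

Counterexample: take x = 3/5, y = 0.
x → y = 3/5 → 0 = 2/5
x ∧ x = 3/5 ∧ 3/5 = 3/5
¬x = ¬3/5 = 2/5
(x ∧ x) → ¬x = 3/5 → 2/5 = 4/5
(x → y) ∨ ((x ∧ x) → ¬x) = 2/5 ∨ 4/5 = 4/5
This gives 4/5 ≠ 1.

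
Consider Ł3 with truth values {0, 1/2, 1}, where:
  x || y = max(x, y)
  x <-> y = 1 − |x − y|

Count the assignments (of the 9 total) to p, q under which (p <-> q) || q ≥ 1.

5

p = 0, q = 0 ↦ 1  ≥
p = 0, q = 1/2 ↦ 1/2  <
p = 0, q = 1 ↦ 1  ≥
p = 1/2, q = 0 ↦ 1/2  <
p = 1/2, q = 1/2 ↦ 1  ≥
p = 1/2, q = 1 ↦ 1  ≥
p = 1, q = 0 ↦ 0  <
p = 1, q = 1/2 ↦ 1/2  <
p = 1, q = 1 ↦ 1  ≥
So 5 of the 9 assignments meet the threshold.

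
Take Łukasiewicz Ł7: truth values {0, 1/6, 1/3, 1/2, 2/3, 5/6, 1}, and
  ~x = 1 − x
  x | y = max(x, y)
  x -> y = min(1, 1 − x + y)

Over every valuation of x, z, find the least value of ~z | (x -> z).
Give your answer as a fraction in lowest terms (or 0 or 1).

1/2

Take x = 1, z = 1/2:
~z = ~1/2 = 1/2
x -> z = 1 -> 1/2 = 1/2
~z | (x -> z) = 1/2 | 1/2 = 1/2
No assignment yields a value below 1/2, so this is the minimum.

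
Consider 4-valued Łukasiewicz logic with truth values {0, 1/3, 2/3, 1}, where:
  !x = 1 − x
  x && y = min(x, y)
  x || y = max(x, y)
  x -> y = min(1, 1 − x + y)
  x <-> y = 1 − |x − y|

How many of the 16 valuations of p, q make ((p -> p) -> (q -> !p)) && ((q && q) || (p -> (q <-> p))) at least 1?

p = 0, q = 0 ↦ 1  ≥
p = 0, q = 1/3 ↦ 1  ≥
p = 0, q = 2/3 ↦ 1  ≥
p = 0, q = 1 ↦ 1  ≥
p = 1/3, q = 0 ↦ 1  ≥
p = 1/3, q = 1/3 ↦ 1  ≥
p = 1/3, q = 2/3 ↦ 1  ≥
p = 1/3, q = 1 ↦ 2/3  <
p = 2/3, q = 0 ↦ 2/3  <
p = 2/3, q = 1/3 ↦ 1  ≥
p = 2/3, q = 2/3 ↦ 2/3  <
p = 2/3, q = 1 ↦ 1/3  <
p = 1, q = 0 ↦ 0  <
p = 1, q = 1/3 ↦ 1/3  <
p = 1, q = 2/3 ↦ 1/3  <
p = 1, q = 1 ↦ 0  <
So 8 of the 16 assignments meet the threshold.

8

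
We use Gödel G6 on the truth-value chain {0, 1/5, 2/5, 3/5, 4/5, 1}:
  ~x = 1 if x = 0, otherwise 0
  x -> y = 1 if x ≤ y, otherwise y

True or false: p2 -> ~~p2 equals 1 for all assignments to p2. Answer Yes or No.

Yes

p2 = 0 ↦ 1
p2 = 1/5 ↦ 1
p2 = 2/5 ↦ 1
p2 = 3/5 ↦ 1
p2 = 4/5 ↦ 1
p2 = 1 ↦ 1
Every assignment gives a value ≥ 1.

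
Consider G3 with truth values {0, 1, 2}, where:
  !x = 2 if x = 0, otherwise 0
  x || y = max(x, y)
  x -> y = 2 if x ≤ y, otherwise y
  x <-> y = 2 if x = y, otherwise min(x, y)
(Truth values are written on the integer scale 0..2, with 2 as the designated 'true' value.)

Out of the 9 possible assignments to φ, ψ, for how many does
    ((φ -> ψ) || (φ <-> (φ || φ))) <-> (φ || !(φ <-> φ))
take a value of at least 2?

3

φ = 0, ψ = 0 ↦ 0  <
φ = 0, ψ = 1 ↦ 0  <
φ = 0, ψ = 2 ↦ 0  <
φ = 1, ψ = 0 ↦ 1  <
φ = 1, ψ = 1 ↦ 1  <
φ = 1, ψ = 2 ↦ 1  <
φ = 2, ψ = 0 ↦ 2  ≥
φ = 2, ψ = 1 ↦ 2  ≥
φ = 2, ψ = 2 ↦ 2  ≥
So 3 of the 9 assignments meet the threshold.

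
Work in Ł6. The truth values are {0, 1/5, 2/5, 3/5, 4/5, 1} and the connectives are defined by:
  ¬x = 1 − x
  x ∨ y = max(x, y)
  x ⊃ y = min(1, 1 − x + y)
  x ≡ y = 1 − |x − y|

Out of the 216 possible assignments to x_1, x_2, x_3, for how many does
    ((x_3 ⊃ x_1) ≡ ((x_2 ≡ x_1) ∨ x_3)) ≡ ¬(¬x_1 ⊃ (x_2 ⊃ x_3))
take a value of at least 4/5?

value 1: 9 assignments (counts)
value 4/5: 25 assignments (counts)
value 3/5: 32 assignments
value 2/5: 49 assignments
value 1/5: 61 assignments
value 0: 40 assignments
So 34 of the 216 assignments meet the threshold.

34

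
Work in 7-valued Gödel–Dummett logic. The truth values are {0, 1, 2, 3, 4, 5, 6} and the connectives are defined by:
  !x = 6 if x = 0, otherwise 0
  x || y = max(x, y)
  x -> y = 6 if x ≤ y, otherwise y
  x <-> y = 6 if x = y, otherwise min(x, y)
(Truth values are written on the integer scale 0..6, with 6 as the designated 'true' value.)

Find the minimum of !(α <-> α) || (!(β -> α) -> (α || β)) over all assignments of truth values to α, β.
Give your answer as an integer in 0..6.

1

Take α = 0, β = 1:
α <-> α = 0 <-> 0 = 6
!(α <-> α) = !6 = 0
β -> α = 1 -> 0 = 0
!(β -> α) = !0 = 6
α || β = 0 || 1 = 1
!(β -> α) -> (α || β) = 6 -> 1 = 1
!(α <-> α) || (!(β -> α) -> (α || β)) = 0 || 1 = 1
No assignment yields a value below 1, so this is the minimum.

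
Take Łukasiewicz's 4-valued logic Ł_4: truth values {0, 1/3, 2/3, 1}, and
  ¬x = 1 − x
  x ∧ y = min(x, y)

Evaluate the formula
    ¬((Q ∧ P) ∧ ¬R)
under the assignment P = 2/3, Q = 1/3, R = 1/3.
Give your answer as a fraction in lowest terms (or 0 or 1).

2/3

Q ∧ P = 1/3 ∧ 2/3 = 1/3
¬R = ¬1/3 = 2/3
(Q ∧ P) ∧ ¬R = 1/3 ∧ 2/3 = 1/3
¬((Q ∧ P) ∧ ¬R) = ¬1/3 = 2/3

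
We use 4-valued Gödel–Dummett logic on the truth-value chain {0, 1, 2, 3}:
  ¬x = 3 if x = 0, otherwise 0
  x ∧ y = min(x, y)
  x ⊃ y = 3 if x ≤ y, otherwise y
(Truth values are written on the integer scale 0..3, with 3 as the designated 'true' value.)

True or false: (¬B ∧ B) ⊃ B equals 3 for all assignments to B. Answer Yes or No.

Yes

B = 0 ↦ 3
B = 1 ↦ 3
B = 2 ↦ 3
B = 3 ↦ 3
Every assignment gives a value ≥ 3.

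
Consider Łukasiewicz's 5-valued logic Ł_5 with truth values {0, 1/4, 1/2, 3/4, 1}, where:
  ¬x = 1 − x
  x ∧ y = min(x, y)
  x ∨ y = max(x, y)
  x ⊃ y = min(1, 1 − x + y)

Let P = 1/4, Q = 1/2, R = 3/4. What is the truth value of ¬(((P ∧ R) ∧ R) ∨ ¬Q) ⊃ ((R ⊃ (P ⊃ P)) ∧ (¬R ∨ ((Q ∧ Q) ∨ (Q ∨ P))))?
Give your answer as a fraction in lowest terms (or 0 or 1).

1

P ∧ R = 1/4 ∧ 3/4 = 1/4
(P ∧ R) ∧ R = 1/4 ∧ 3/4 = 1/4
¬Q = ¬1/2 = 1/2
((P ∧ R) ∧ R) ∨ ¬Q = 1/4 ∨ 1/2 = 1/2
¬(((P ∧ R) ∧ R) ∨ ¬Q) = ¬1/2 = 1/2
P ⊃ P = 1/4 ⊃ 1/4 = 1
R ⊃ (P ⊃ P) = 3/4 ⊃ 1 = 1
¬R = ¬3/4 = 1/4
Q ∧ Q = 1/2 ∧ 1/2 = 1/2
Q ∨ P = 1/2 ∨ 1/4 = 1/2
(Q ∧ Q) ∨ (Q ∨ P) = 1/2 ∨ 1/2 = 1/2
¬R ∨ ((Q ∧ Q) ∨ (Q ∨ P)) = 1/4 ∨ 1/2 = 1/2
(R ⊃ (P ⊃ P)) ∧ (¬R ∨ ((Q ∧ Q) ∨ (Q ∨ P))) = 1 ∧ 1/2 = 1/2
¬(((P ∧ R) ∧ R) ∨ ¬Q) ⊃ ((R ⊃ (P ⊃ P)) ∧ (¬R ∨ ((Q ∧ Q) ∨ (Q ∨ P)))) = 1/2 ⊃ 1/2 = 1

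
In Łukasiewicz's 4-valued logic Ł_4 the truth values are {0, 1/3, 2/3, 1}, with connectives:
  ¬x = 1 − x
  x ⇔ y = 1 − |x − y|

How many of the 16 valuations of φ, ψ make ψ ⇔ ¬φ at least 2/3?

φ = 0, ψ = 0 ↦ 0  <
φ = 0, ψ = 1/3 ↦ 1/3  <
φ = 0, ψ = 2/3 ↦ 2/3  ≥
φ = 0, ψ = 1 ↦ 1  ≥
φ = 1/3, ψ = 0 ↦ 1/3  <
φ = 1/3, ψ = 1/3 ↦ 2/3  ≥
φ = 1/3, ψ = 2/3 ↦ 1  ≥
φ = 1/3, ψ = 1 ↦ 2/3  ≥
φ = 2/3, ψ = 0 ↦ 2/3  ≥
φ = 2/3, ψ = 1/3 ↦ 1  ≥
φ = 2/3, ψ = 2/3 ↦ 2/3  ≥
φ = 2/3, ψ = 1 ↦ 1/3  <
φ = 1, ψ = 0 ↦ 1  ≥
φ = 1, ψ = 1/3 ↦ 2/3  ≥
φ = 1, ψ = 2/3 ↦ 1/3  <
φ = 1, ψ = 1 ↦ 0  <
So 10 of the 16 assignments meet the threshold.

10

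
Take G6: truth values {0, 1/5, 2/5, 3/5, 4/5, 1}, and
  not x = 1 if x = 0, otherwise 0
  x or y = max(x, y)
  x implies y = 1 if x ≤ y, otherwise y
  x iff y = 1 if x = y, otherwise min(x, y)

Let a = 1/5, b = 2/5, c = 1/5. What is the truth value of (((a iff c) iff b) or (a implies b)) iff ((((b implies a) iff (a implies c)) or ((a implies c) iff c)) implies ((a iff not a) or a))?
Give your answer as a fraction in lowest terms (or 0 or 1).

a iff c = 1/5 iff 1/5 = 1
(a iff c) iff b = 1 iff 2/5 = 2/5
a implies b = 1/5 implies 2/5 = 1
((a iff c) iff b) or (a implies b) = 2/5 or 1 = 1
b implies a = 2/5 implies 1/5 = 1/5
a implies c = 1/5 implies 1/5 = 1
(b implies a) iff (a implies c) = 1/5 iff 1 = 1/5
a implies c = 1/5 implies 1/5 = 1
(a implies c) iff c = 1 iff 1/5 = 1/5
((b implies a) iff (a implies c)) or ((a implies c) iff c) = 1/5 or 1/5 = 1/5
not a = not 1/5 = 0
a iff not a = 1/5 iff 0 = 0
(a iff not a) or a = 0 or 1/5 = 1/5
(((b implies a) iff (a implies c)) or ((a implies c) iff c)) implies ((a iff not a) or a) = 1/5 implies 1/5 = 1
(((a iff c) iff b) or (a implies b)) iff ((((b implies a) iff (a implies c)) or ((a implies c) iff c)) implies ((a iff not a) or a)) = 1 iff 1 = 1

1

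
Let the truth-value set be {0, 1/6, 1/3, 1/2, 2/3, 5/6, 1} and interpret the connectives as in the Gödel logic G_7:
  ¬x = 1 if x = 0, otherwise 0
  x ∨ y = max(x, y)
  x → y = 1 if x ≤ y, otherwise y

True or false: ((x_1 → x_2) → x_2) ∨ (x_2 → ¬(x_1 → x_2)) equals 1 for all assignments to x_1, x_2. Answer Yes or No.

No

Counterexample: take x_1 = 0, x_2 = 1/6.
x_1 → x_2 = 0 → 1/6 = 1
(x_1 → x_2) → x_2 = 1 → 1/6 = 1/6
x_1 → x_2 = 0 → 1/6 = 1
¬(x_1 → x_2) = ¬1 = 0
x_2 → ¬(x_1 → x_2) = 1/6 → 0 = 0
((x_1 → x_2) → x_2) ∨ (x_2 → ¬(x_1 → x_2)) = 1/6 ∨ 0 = 1/6
This gives 1/6 ≠ 1.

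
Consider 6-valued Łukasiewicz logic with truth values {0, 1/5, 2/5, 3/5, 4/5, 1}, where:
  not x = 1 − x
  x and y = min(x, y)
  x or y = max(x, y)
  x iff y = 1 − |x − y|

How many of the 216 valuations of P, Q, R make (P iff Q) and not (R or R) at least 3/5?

72

value 1: 6 assignments (counts)
value 4/5: 26 assignments (counts)
value 3/5: 40 assignments (counts)
value 2/5: 48 assignments
value 1/5: 50 assignments
value 0: 46 assignments
So 72 of the 216 assignments meet the threshold.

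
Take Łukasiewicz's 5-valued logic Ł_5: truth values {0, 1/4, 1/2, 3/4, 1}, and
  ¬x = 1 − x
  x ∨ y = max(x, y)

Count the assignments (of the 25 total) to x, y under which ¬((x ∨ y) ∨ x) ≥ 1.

value 1: 1 assignment (counts)
value 3/4: 3 assignments
value 1/2: 5 assignments
value 1/4: 7 assignments
value 0: 9 assignments
So 1 of the 25 assignments meets the threshold.

1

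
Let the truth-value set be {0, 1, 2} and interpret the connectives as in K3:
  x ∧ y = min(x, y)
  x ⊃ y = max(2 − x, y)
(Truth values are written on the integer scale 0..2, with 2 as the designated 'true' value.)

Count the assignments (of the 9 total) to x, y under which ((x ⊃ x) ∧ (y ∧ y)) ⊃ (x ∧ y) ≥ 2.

x = 0, y = 0 ↦ 2  ≥
x = 0, y = 1 ↦ 1  <
x = 0, y = 2 ↦ 0  <
x = 1, y = 0 ↦ 2  ≥
x = 1, y = 1 ↦ 1  <
x = 1, y = 2 ↦ 1  <
x = 2, y = 0 ↦ 2  ≥
x = 2, y = 1 ↦ 1  <
x = 2, y = 2 ↦ 2  ≥
So 4 of the 9 assignments meet the threshold.

4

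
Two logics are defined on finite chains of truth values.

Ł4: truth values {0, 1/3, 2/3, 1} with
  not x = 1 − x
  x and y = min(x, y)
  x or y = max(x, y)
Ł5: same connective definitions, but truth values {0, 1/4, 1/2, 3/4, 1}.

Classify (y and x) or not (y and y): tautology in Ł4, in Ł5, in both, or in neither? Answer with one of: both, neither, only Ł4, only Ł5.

In Ł4: at x = 0, y = 1/3 the value is 2/3 — not a tautology.
In Ł5: at x = 0, y = 1/4 the value is 3/4 — not a tautology.

neither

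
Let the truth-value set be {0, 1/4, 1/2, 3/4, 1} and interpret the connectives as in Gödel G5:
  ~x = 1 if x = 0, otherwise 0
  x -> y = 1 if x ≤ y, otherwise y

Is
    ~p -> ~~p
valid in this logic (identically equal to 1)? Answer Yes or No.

Counterexample: take p = 0.
~p = ~0 = 1
~p = ~0 = 1
~~p = ~1 = 0
~p -> ~~p = 1 -> 0 = 0
This gives 0 ≠ 1.

No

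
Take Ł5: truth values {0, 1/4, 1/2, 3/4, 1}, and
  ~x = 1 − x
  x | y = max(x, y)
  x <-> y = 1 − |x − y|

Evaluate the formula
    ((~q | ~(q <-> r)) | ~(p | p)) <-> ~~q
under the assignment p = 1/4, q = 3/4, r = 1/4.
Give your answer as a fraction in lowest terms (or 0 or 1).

~q = ~3/4 = 1/4
q <-> r = 3/4 <-> 1/4 = 1/2
~(q <-> r) = ~1/2 = 1/2
~q | ~(q <-> r) = 1/4 | 1/2 = 1/2
p | p = 1/4 | 1/4 = 1/4
~(p | p) = ~1/4 = 3/4
(~q | ~(q <-> r)) | ~(p | p) = 1/2 | 3/4 = 3/4
~q = ~3/4 = 1/4
~~q = ~1/4 = 3/4
((~q | ~(q <-> r)) | ~(p | p)) <-> ~~q = 3/4 <-> 3/4 = 1

1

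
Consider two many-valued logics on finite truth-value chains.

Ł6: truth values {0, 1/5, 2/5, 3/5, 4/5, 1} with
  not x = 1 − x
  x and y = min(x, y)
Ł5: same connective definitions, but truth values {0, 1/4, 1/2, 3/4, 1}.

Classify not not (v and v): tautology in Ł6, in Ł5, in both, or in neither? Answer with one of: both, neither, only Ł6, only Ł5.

neither

In Ł6: at v = 0 the value is 0 — not a tautology.
In Ł5: at v = 0 the value is 0 — not a tautology.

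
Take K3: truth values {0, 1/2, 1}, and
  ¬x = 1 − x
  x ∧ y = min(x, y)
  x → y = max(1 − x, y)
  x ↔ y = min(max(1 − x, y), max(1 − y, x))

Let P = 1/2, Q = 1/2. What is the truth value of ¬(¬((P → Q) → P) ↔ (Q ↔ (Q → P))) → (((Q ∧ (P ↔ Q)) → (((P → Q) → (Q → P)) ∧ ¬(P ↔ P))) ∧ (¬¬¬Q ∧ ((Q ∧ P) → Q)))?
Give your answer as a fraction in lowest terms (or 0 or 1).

P → Q = 1/2 → 1/2 = 1/2
(P → Q) → P = 1/2 → 1/2 = 1/2
¬((P → Q) → P) = ¬1/2 = 1/2
Q → P = 1/2 → 1/2 = 1/2
Q ↔ (Q → P) = 1/2 ↔ 1/2 = 1/2
¬((P → Q) → P) ↔ (Q ↔ (Q → P)) = 1/2 ↔ 1/2 = 1/2
¬(¬((P → Q) → P) ↔ (Q ↔ (Q → P))) = ¬1/2 = 1/2
P ↔ Q = 1/2 ↔ 1/2 = 1/2
Q ∧ (P ↔ Q) = 1/2 ∧ 1/2 = 1/2
P → Q = 1/2 → 1/2 = 1/2
Q → P = 1/2 → 1/2 = 1/2
(P → Q) → (Q → P) = 1/2 → 1/2 = 1/2
P ↔ P = 1/2 ↔ 1/2 = 1/2
¬(P ↔ P) = ¬1/2 = 1/2
((P → Q) → (Q → P)) ∧ ¬(P ↔ P) = 1/2 ∧ 1/2 = 1/2
(Q ∧ (P ↔ Q)) → (((P → Q) → (Q → P)) ∧ ¬(P ↔ P)) = 1/2 → 1/2 = 1/2
¬Q = ¬1/2 = 1/2
¬¬Q = ¬1/2 = 1/2
¬¬¬Q = ¬1/2 = 1/2
Q ∧ P = 1/2 ∧ 1/2 = 1/2
(Q ∧ P) → Q = 1/2 → 1/2 = 1/2
¬¬¬Q ∧ ((Q ∧ P) → Q) = 1/2 ∧ 1/2 = 1/2
((Q ∧ (P ↔ Q)) → (((P → Q) → (Q → P)) ∧ ¬(P ↔ P))) ∧ (¬¬¬Q ∧ ((Q ∧ P) → Q)) = 1/2 ∧ 1/2 = 1/2
¬(¬((P → Q) → P) ↔ (Q ↔ (Q → P))) → (((Q ∧ (P ↔ Q)) → (((P → Q) → (Q → P)) ∧ ¬(P ↔ P))) ∧ (¬¬¬Q ∧ ((Q ∧ P) → Q))) = 1/2 → 1/2 = 1/2

1/2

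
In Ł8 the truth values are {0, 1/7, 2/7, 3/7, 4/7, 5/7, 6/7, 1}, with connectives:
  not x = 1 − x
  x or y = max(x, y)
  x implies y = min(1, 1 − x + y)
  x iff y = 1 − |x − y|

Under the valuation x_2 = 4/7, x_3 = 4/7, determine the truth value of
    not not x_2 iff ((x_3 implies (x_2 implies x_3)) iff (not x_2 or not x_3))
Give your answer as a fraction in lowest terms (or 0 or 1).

6/7

not x_2 = not 4/7 = 3/7
not not x_2 = not 3/7 = 4/7
x_2 implies x_3 = 4/7 implies 4/7 = 1
x_3 implies (x_2 implies x_3) = 4/7 implies 1 = 1
not x_2 = not 4/7 = 3/7
not x_3 = not 4/7 = 3/7
not x_2 or not x_3 = 3/7 or 3/7 = 3/7
(x_3 implies (x_2 implies x_3)) iff (not x_2 or not x_3) = 1 iff 3/7 = 3/7
not not x_2 iff ((x_3 implies (x_2 implies x_3)) iff (not x_2 or not x_3)) = 4/7 iff 3/7 = 6/7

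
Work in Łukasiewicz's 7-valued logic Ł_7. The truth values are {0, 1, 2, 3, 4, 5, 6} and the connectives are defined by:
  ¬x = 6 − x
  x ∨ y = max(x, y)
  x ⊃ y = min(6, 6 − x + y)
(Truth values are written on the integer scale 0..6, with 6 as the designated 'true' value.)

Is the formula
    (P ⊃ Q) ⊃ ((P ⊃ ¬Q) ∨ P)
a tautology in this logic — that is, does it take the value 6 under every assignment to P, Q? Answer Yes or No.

Counterexample: take P = 1, Q = 6.
P ⊃ Q = 1 ⊃ 6 = 6
¬Q = ¬6 = 0
P ⊃ ¬Q = 1 ⊃ 0 = 5
(P ⊃ ¬Q) ∨ P = 5 ∨ 1 = 5
(P ⊃ Q) ⊃ ((P ⊃ ¬Q) ∨ P) = 6 ⊃ 5 = 5
This gives 5 ≠ 6.

No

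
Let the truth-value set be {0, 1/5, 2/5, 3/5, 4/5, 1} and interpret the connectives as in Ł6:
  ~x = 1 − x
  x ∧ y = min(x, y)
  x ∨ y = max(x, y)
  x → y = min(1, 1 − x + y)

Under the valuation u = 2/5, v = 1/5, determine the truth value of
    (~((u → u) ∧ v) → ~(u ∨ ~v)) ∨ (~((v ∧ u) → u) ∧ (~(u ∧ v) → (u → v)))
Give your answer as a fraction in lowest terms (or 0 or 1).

u → u = 2/5 → 2/5 = 1
(u → u) ∧ v = 1 ∧ 1/5 = 1/5
~((u → u) ∧ v) = ~1/5 = 4/5
~v = ~1/5 = 4/5
u ∨ ~v = 2/5 ∨ 4/5 = 4/5
~(u ∨ ~v) = ~4/5 = 1/5
~((u → u) ∧ v) → ~(u ∨ ~v) = 4/5 → 1/5 = 2/5
v ∧ u = 1/5 ∧ 2/5 = 1/5
(v ∧ u) → u = 1/5 → 2/5 = 1
~((v ∧ u) → u) = ~1 = 0
u ∧ v = 2/5 ∧ 1/5 = 1/5
~(u ∧ v) = ~1/5 = 4/5
u → v = 2/5 → 1/5 = 4/5
~(u ∧ v) → (u → v) = 4/5 → 4/5 = 1
~((v ∧ u) → u) ∧ (~(u ∧ v) → (u → v)) = 0 ∧ 1 = 0
(~((u → u) ∧ v) → ~(u ∨ ~v)) ∨ (~((v ∧ u) → u) ∧ (~(u ∧ v) → (u → v))) = 2/5 ∨ 0 = 2/5

2/5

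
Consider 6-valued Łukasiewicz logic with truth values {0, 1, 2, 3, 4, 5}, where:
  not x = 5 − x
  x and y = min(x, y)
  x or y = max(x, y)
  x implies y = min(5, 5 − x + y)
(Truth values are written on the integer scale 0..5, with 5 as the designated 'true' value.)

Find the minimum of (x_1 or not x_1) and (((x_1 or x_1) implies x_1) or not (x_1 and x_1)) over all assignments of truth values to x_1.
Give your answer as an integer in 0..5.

Take x_1 = 2:
not x_1 = not 2 = 3
x_1 or not x_1 = 2 or 3 = 3
x_1 or x_1 = 2 or 2 = 2
(x_1 or x_1) implies x_1 = 2 implies 2 = 5
x_1 and x_1 = 2 and 2 = 2
not (x_1 and x_1) = not 2 = 3
((x_1 or x_1) implies x_1) or not (x_1 and x_1) = 5 or 3 = 5
(x_1 or not x_1) and (((x_1 or x_1) implies x_1) or not (x_1 and x_1)) = 3 and 5 = 3
No assignment yields a value below 3, so this is the minimum.

3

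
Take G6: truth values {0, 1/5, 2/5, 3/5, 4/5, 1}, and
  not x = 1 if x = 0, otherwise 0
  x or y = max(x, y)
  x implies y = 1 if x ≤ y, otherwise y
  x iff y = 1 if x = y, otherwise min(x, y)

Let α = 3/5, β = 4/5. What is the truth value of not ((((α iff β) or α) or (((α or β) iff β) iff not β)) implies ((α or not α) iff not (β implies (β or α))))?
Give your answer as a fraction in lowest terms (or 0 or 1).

1

α iff β = 3/5 iff 4/5 = 3/5
(α iff β) or α = 3/5 or 3/5 = 3/5
α or β = 3/5 or 4/5 = 4/5
(α or β) iff β = 4/5 iff 4/5 = 1
not β = not 4/5 = 0
((α or β) iff β) iff not β = 1 iff 0 = 0
((α iff β) or α) or (((α or β) iff β) iff not β) = 3/5 or 0 = 3/5
not α = not 3/5 = 0
α or not α = 3/5 or 0 = 3/5
β or α = 4/5 or 3/5 = 4/5
β implies (β or α) = 4/5 implies 4/5 = 1
not (β implies (β or α)) = not 1 = 0
(α or not α) iff not (β implies (β or α)) = 3/5 iff 0 = 0
(((α iff β) or α) or (((α or β) iff β) iff not β)) implies ((α or not α) iff not (β implies (β or α))) = 3/5 implies 0 = 0
not ((((α iff β) or α) or (((α or β) iff β) iff not β)) implies ((α or not α) iff not (β implies (β or α)))) = not 0 = 1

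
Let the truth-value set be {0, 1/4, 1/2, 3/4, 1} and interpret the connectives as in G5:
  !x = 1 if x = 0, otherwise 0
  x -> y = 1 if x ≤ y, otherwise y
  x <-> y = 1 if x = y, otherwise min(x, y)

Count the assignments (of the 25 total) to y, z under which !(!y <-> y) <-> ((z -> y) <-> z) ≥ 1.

1

value 1: 1 assignment (counts)
value 3/4: 3 assignments
value 1/2: 5 assignments
value 1/4: 7 assignments
value 0: 9 assignments
So 1 of the 25 assignments meets the threshold.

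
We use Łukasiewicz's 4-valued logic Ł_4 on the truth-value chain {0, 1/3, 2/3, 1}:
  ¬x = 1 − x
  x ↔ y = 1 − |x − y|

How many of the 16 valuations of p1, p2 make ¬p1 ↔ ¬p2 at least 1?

4

p1 = 0, p2 = 0 ↦ 1  ≥
p1 = 0, p2 = 1/3 ↦ 2/3  <
p1 = 0, p2 = 2/3 ↦ 1/3  <
p1 = 0, p2 = 1 ↦ 0  <
p1 = 1/3, p2 = 0 ↦ 2/3  <
p1 = 1/3, p2 = 1/3 ↦ 1  ≥
p1 = 1/3, p2 = 2/3 ↦ 2/3  <
p1 = 1/3, p2 = 1 ↦ 1/3  <
p1 = 2/3, p2 = 0 ↦ 1/3  <
p1 = 2/3, p2 = 1/3 ↦ 2/3  <
p1 = 2/3, p2 = 2/3 ↦ 1  ≥
p1 = 2/3, p2 = 1 ↦ 2/3  <
p1 = 1, p2 = 0 ↦ 0  <
p1 = 1, p2 = 1/3 ↦ 1/3  <
p1 = 1, p2 = 2/3 ↦ 2/3  <
p1 = 1, p2 = 1 ↦ 1  ≥
So 4 of the 16 assignments meet the threshold.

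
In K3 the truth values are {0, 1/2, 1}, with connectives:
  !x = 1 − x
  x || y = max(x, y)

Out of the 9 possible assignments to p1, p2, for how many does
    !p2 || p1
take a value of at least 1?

5

p1 = 0, p2 = 0 ↦ 1  ≥
p1 = 0, p2 = 1/2 ↦ 1/2  <
p1 = 0, p2 = 1 ↦ 0  <
p1 = 1/2, p2 = 0 ↦ 1  ≥
p1 = 1/2, p2 = 1/2 ↦ 1/2  <
p1 = 1/2, p2 = 1 ↦ 1/2  <
p1 = 1, p2 = 0 ↦ 1  ≥
p1 = 1, p2 = 1/2 ↦ 1  ≥
p1 = 1, p2 = 1 ↦ 1  ≥
So 5 of the 9 assignments meet the threshold.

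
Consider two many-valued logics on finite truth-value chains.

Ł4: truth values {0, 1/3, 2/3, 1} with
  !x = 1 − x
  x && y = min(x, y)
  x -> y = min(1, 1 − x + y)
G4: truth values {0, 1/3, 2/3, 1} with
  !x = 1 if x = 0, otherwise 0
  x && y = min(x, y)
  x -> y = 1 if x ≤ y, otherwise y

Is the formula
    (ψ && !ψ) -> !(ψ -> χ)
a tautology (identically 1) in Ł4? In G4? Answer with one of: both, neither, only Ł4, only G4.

only G4

In Ł4: at ψ = 1/3, χ = 1/3 the value is 2/3 — not a tautology.
In G4: every assignment gives 1 — tautology.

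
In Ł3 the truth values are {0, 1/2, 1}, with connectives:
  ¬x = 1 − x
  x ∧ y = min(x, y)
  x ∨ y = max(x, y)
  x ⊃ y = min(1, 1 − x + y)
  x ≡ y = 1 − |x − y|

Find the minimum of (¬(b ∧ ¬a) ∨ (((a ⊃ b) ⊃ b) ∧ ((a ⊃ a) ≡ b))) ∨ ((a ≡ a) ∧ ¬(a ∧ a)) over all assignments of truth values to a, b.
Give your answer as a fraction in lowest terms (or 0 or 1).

1/2

Take a = 1/2, b = 1/2:
¬a = ¬1/2 = 1/2
b ∧ ¬a = 1/2 ∧ 1/2 = 1/2
¬(b ∧ ¬a) = ¬1/2 = 1/2
a ⊃ b = 1/2 ⊃ 1/2 = 1
(a ⊃ b) ⊃ b = 1 ⊃ 1/2 = 1/2
a ⊃ a = 1/2 ⊃ 1/2 = 1
(a ⊃ a) ≡ b = 1 ≡ 1/2 = 1/2
((a ⊃ b) ⊃ b) ∧ ((a ⊃ a) ≡ b) = 1/2 ∧ 1/2 = 1/2
¬(b ∧ ¬a) ∨ (((a ⊃ b) ⊃ b) ∧ ((a ⊃ a) ≡ b)) = 1/2 ∨ 1/2 = 1/2
a ≡ a = 1/2 ≡ 1/2 = 1
a ∧ a = 1/2 ∧ 1/2 = 1/2
¬(a ∧ a) = ¬1/2 = 1/2
(a ≡ a) ∧ ¬(a ∧ a) = 1 ∧ 1/2 = 1/2
(¬(b ∧ ¬a) ∨ (((a ⊃ b) ⊃ b) ∧ ((a ⊃ a) ≡ b))) ∨ ((a ≡ a) ∧ ¬(a ∧ a)) = 1/2 ∨ 1/2 = 1/2
No assignment yields a value below 1/2, so this is the minimum.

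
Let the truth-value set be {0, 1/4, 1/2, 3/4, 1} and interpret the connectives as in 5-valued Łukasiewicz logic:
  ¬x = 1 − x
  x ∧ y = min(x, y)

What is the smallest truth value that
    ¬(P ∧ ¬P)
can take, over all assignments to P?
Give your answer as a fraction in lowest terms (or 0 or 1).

1/2

Take P = 1/2:
¬P = ¬1/2 = 1/2
P ∧ ¬P = 1/2 ∧ 1/2 = 1/2
¬(P ∧ ¬P) = ¬1/2 = 1/2
No assignment yields a value below 1/2, so this is the minimum.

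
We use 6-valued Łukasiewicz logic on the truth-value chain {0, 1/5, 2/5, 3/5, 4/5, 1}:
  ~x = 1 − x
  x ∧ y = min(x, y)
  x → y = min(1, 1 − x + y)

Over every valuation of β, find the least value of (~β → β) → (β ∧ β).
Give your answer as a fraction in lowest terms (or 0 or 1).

3/5

Take β = 2/5:
~β = ~2/5 = 3/5
~β → β = 3/5 → 2/5 = 4/5
β ∧ β = 2/5 ∧ 2/5 = 2/5
(~β → β) → (β ∧ β) = 4/5 → 2/5 = 3/5
No assignment yields a value below 3/5, so this is the minimum.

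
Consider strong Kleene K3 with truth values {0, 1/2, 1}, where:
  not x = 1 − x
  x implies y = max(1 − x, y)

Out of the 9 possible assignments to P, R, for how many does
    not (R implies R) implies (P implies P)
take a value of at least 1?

8

P = 0, R = 0 ↦ 1  ≥
P = 0, R = 1/2 ↦ 1  ≥
P = 0, R = 1 ↦ 1  ≥
P = 1/2, R = 0 ↦ 1  ≥
P = 1/2, R = 1/2 ↦ 1/2  <
P = 1/2, R = 1 ↦ 1  ≥
P = 1, R = 0 ↦ 1  ≥
P = 1, R = 1/2 ↦ 1  ≥
P = 1, R = 1 ↦ 1  ≥
So 8 of the 9 assignments meet the threshold.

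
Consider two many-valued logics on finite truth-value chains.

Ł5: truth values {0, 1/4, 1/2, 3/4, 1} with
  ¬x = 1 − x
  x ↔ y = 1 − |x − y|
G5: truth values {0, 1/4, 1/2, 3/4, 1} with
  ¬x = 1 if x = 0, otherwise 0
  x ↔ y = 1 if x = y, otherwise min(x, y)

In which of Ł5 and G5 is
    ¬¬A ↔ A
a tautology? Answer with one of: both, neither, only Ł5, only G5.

only Ł5

In Ł5: every assignment gives 1 — tautology.
In G5: at A = 1/4 the value is 1/4 — not a tautology.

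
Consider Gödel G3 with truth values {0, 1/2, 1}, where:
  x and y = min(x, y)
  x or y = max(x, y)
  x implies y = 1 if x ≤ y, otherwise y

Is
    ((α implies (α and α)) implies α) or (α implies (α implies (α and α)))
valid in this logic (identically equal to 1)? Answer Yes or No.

Yes

α = 0 ↦ 1
α = 1/2 ↦ 1
α = 1 ↦ 1
Every assignment gives a value ≥ 1.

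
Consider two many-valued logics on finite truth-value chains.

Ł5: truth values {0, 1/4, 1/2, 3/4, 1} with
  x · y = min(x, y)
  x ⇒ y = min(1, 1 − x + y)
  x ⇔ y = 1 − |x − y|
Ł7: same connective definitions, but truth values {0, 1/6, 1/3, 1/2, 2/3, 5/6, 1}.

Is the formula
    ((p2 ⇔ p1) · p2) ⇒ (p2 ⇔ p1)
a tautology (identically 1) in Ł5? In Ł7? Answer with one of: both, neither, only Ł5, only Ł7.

In Ł5: every assignment gives 1 — tautology.
In Ł7: every assignment gives 1 — tautology.

both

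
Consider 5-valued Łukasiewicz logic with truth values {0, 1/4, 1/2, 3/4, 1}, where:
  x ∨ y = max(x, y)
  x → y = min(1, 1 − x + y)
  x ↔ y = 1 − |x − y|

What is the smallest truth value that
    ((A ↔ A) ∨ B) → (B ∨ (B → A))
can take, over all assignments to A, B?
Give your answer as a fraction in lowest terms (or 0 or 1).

1/2

Take A = 0, B = 1/2:
A ↔ A = 0 ↔ 0 = 1
(A ↔ A) ∨ B = 1 ∨ 1/2 = 1
B → A = 1/2 → 0 = 1/2
B ∨ (B → A) = 1/2 ∨ 1/2 = 1/2
((A ↔ A) ∨ B) → (B ∨ (B → A)) = 1 → 1/2 = 1/2
No assignment yields a value below 1/2, so this is the minimum.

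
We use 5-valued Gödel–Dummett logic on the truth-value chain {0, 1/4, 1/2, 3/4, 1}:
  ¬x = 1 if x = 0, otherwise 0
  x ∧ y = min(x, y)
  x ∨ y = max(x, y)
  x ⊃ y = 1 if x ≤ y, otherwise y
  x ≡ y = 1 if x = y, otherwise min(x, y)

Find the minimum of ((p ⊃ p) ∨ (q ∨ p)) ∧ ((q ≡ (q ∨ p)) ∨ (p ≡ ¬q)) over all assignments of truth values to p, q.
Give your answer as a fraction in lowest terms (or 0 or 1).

Take p = 1/4, q = 0:
p ⊃ p = 1/4 ⊃ 1/4 = 1
q ∨ p = 0 ∨ 1/4 = 1/4
(p ⊃ p) ∨ (q ∨ p) = 1 ∨ 1/4 = 1
q ∨ p = 0 ∨ 1/4 = 1/4
q ≡ (q ∨ p) = 0 ≡ 1/4 = 0
¬q = ¬0 = 1
p ≡ ¬q = 1/4 ≡ 1 = 1/4
(q ≡ (q ∨ p)) ∨ (p ≡ ¬q) = 0 ∨ 1/4 = 1/4
((p ⊃ p) ∨ (q ∨ p)) ∧ ((q ≡ (q ∨ p)) ∨ (p ≡ ¬q)) = 1 ∧ 1/4 = 1/4
No assignment yields a value below 1/4, so this is the minimum.

1/4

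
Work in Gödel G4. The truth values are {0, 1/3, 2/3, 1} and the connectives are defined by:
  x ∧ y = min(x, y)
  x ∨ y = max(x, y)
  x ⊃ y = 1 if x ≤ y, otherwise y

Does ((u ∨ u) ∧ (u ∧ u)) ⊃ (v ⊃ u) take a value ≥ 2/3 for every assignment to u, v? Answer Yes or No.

u = 0, v = 0 ↦ 1
u = 0, v = 1/3 ↦ 1
u = 0, v = 2/3 ↦ 1
u = 0, v = 1 ↦ 1
u = 1/3, v = 0 ↦ 1
u = 1/3, v = 1/3 ↦ 1
u = 1/3, v = 2/3 ↦ 1
u = 1/3, v = 1 ↦ 1
u = 2/3, v = 0 ↦ 1
u = 2/3, v = 1/3 ↦ 1
u = 2/3, v = 2/3 ↦ 1
u = 2/3, v = 1 ↦ 1
u = 1, v = 0 ↦ 1
u = 1, v = 1/3 ↦ 1
u = 1, v = 2/3 ↦ 1
u = 1, v = 1 ↦ 1
Every assignment gives a value ≥ 2/3.

Yes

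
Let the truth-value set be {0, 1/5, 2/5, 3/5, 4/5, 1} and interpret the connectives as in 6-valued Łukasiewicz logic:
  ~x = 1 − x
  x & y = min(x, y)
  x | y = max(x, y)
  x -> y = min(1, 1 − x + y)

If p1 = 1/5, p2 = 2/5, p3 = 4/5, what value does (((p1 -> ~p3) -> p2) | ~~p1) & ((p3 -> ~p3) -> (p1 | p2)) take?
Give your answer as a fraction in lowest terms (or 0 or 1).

~p3 = ~4/5 = 1/5
p1 -> ~p3 = 1/5 -> 1/5 = 1
(p1 -> ~p3) -> p2 = 1 -> 2/5 = 2/5
~p1 = ~1/5 = 4/5
~~p1 = ~4/5 = 1/5
((p1 -> ~p3) -> p2) | ~~p1 = 2/5 | 1/5 = 2/5
~p3 = ~4/5 = 1/5
p3 -> ~p3 = 4/5 -> 1/5 = 2/5
p1 | p2 = 1/5 | 2/5 = 2/5
(p3 -> ~p3) -> (p1 | p2) = 2/5 -> 2/5 = 1
(((p1 -> ~p3) -> p2) | ~~p1) & ((p3 -> ~p3) -> (p1 | p2)) = 2/5 & 1 = 2/5

2/5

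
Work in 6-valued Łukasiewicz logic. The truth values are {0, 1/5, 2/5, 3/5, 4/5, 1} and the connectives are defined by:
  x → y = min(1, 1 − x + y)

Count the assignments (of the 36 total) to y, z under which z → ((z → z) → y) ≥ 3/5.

30

value 1: 21 assignments (counts)
value 4/5: 5 assignments (counts)
value 3/5: 4 assignments (counts)
value 2/5: 3 assignments
value 1/5: 2 assignments
value 0: 1 assignment
So 30 of the 36 assignments meet the threshold.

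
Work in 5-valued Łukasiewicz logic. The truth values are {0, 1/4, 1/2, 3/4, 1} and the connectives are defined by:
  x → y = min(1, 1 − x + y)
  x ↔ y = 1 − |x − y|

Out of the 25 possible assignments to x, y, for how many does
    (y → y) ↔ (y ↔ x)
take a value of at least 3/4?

13

value 1: 5 assignments (counts)
value 3/4: 8 assignments (counts)
value 1/2: 6 assignments
value 1/4: 4 assignments
value 0: 2 assignments
So 13 of the 25 assignments meet the threshold.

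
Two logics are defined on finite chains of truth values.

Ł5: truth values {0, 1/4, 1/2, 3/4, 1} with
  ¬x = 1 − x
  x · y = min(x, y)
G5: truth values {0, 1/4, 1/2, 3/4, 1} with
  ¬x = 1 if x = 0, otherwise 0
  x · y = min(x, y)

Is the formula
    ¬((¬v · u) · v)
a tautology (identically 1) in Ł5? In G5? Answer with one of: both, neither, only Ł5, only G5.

In Ł5: at u = 1/4, v = 1/4 the value is 3/4 — not a tautology.
In G5: every assignment gives 1 — tautology.

only G5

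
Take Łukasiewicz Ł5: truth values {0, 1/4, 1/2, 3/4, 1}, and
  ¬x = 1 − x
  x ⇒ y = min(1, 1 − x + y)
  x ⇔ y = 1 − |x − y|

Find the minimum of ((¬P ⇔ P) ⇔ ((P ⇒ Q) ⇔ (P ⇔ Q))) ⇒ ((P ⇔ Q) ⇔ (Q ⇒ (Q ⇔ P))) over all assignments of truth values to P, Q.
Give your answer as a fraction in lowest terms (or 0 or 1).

1/2

Take P = 1/2, Q = 0:
¬P = ¬1/2 = 1/2
¬P ⇔ P = 1/2 ⇔ 1/2 = 1
P ⇒ Q = 1/2 ⇒ 0 = 1/2
P ⇔ Q = 1/2 ⇔ 0 = 1/2
(P ⇒ Q) ⇔ (P ⇔ Q) = 1/2 ⇔ 1/2 = 1
(¬P ⇔ P) ⇔ ((P ⇒ Q) ⇔ (P ⇔ Q)) = 1 ⇔ 1 = 1
P ⇔ Q = 1/2 ⇔ 0 = 1/2
Q ⇔ P = 0 ⇔ 1/2 = 1/2
Q ⇒ (Q ⇔ P) = 0 ⇒ 1/2 = 1
(P ⇔ Q) ⇔ (Q ⇒ (Q ⇔ P)) = 1/2 ⇔ 1 = 1/2
((¬P ⇔ P) ⇔ ((P ⇒ Q) ⇔ (P ⇔ Q))) ⇒ ((P ⇔ Q) ⇔ (Q ⇒ (Q ⇔ P))) = 1 ⇒ 1/2 = 1/2
No assignment yields a value below 1/2, so this is the minimum.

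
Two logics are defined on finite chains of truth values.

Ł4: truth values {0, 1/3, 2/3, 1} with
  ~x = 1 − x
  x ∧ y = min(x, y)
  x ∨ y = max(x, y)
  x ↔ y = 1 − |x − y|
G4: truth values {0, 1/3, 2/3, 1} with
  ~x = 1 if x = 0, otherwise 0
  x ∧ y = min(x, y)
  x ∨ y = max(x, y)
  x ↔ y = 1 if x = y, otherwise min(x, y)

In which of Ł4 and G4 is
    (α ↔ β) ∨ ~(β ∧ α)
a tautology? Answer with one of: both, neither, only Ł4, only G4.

In Ł4: at α = 1/3, β = 2/3 the value is 2/3 — not a tautology.
In G4: at α = 1/3, β = 2/3 the value is 1/3 — not a tautology.

neither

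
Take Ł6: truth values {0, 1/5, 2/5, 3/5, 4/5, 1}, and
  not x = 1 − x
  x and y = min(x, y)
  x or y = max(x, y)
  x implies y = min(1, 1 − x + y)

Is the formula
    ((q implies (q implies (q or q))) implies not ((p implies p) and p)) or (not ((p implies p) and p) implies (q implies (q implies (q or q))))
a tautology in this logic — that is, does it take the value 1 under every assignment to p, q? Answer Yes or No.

At p = 1, q = 2/5, for instance:
q or q = 2/5 or 2/5 = 2/5
q implies (q or q) = 2/5 implies 2/5 = 1
q implies (q implies (q or q)) = 2/5 implies 1 = 1
p implies p = 1 implies 1 = 1
(p implies p) and p = 1 and 1 = 1
not ((p implies p) and p) = not 1 = 0
(q implies (q implies (q or q))) implies not ((p implies p) and p) = 1 implies 0 = 0
not ((p implies p) and p) implies (q implies (q implies (q or q))) = 0 implies 1 = 1
((q implies (q implies (q or q))) implies not ((p implies p) and p)) or (not ((p implies p) and p) implies (q implies (q implies (q or q)))) = 0 or 1 = 1
and checking the remaining 35 assignments likewise gives ≥ 1 in every case.

Yes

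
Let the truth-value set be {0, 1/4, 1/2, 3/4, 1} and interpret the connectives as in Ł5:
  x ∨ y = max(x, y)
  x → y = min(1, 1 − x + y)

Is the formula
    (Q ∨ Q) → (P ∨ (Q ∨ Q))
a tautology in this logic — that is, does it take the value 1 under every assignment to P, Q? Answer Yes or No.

Yes

At P = 1/2, Q = 1, for instance:
Q ∨ Q = 1 ∨ 1 = 1
P ∨ (Q ∨ Q) = 1/2 ∨ 1 = 1
(Q ∨ Q) → (P ∨ (Q ∨ Q)) = 1 → 1 = 1
and checking the remaining 24 assignments likewise gives ≥ 1 in every case.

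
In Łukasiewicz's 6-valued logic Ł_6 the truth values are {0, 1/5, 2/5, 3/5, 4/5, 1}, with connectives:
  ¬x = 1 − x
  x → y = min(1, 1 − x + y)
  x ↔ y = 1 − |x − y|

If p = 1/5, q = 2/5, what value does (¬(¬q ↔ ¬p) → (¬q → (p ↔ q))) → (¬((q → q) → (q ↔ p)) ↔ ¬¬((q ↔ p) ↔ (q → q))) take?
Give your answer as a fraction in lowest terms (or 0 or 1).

¬q = ¬2/5 = 3/5
¬p = ¬1/5 = 4/5
¬q ↔ ¬p = 3/5 ↔ 4/5 = 4/5
¬(¬q ↔ ¬p) = ¬4/5 = 1/5
¬q = ¬2/5 = 3/5
p ↔ q = 1/5 ↔ 2/5 = 4/5
¬q → (p ↔ q) = 3/5 → 4/5 = 1
¬(¬q ↔ ¬p) → (¬q → (p ↔ q)) = 1/5 → 1 = 1
q → q = 2/5 → 2/5 = 1
q ↔ p = 2/5 ↔ 1/5 = 4/5
(q → q) → (q ↔ p) = 1 → 4/5 = 4/5
¬((q → q) → (q ↔ p)) = ¬4/5 = 1/5
q ↔ p = 2/5 ↔ 1/5 = 4/5
q → q = 2/5 → 2/5 = 1
(q ↔ p) ↔ (q → q) = 4/5 ↔ 1 = 4/5
¬((q ↔ p) ↔ (q → q)) = ¬4/5 = 1/5
¬¬((q ↔ p) ↔ (q → q)) = ¬1/5 = 4/5
¬((q → q) → (q ↔ p)) ↔ ¬¬((q ↔ p) ↔ (q → q)) = 1/5 ↔ 4/5 = 2/5
(¬(¬q ↔ ¬p) → (¬q → (p ↔ q))) → (¬((q → q) → (q ↔ p)) ↔ ¬¬((q ↔ p) ↔ (q → q))) = 1 → 2/5 = 2/5

2/5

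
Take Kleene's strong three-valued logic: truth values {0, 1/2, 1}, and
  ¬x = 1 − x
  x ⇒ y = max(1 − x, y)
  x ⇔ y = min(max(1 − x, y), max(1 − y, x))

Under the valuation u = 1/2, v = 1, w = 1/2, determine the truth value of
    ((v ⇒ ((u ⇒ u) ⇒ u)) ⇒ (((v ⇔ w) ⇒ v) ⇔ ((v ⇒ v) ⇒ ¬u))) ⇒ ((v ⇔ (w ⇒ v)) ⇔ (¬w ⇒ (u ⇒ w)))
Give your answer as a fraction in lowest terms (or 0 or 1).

1/2

u ⇒ u = 1/2 ⇒ 1/2 = 1/2
(u ⇒ u) ⇒ u = 1/2 ⇒ 1/2 = 1/2
v ⇒ ((u ⇒ u) ⇒ u) = 1 ⇒ 1/2 = 1/2
v ⇔ w = 1 ⇔ 1/2 = 1/2
(v ⇔ w) ⇒ v = 1/2 ⇒ 1 = 1
v ⇒ v = 1 ⇒ 1 = 1
¬u = ¬1/2 = 1/2
(v ⇒ v) ⇒ ¬u = 1 ⇒ 1/2 = 1/2
((v ⇔ w) ⇒ v) ⇔ ((v ⇒ v) ⇒ ¬u) = 1 ⇔ 1/2 = 1/2
(v ⇒ ((u ⇒ u) ⇒ u)) ⇒ (((v ⇔ w) ⇒ v) ⇔ ((v ⇒ v) ⇒ ¬u)) = 1/2 ⇒ 1/2 = 1/2
w ⇒ v = 1/2 ⇒ 1 = 1
v ⇔ (w ⇒ v) = 1 ⇔ 1 = 1
¬w = ¬1/2 = 1/2
u ⇒ w = 1/2 ⇒ 1/2 = 1/2
¬w ⇒ (u ⇒ w) = 1/2 ⇒ 1/2 = 1/2
(v ⇔ (w ⇒ v)) ⇔ (¬w ⇒ (u ⇒ w)) = 1 ⇔ 1/2 = 1/2
((v ⇒ ((u ⇒ u) ⇒ u)) ⇒ (((v ⇔ w) ⇒ v) ⇔ ((v ⇒ v) ⇒ ¬u))) ⇒ ((v ⇔ (w ⇒ v)) ⇔ (¬w ⇒ (u ⇒ w))) = 1/2 ⇒ 1/2 = 1/2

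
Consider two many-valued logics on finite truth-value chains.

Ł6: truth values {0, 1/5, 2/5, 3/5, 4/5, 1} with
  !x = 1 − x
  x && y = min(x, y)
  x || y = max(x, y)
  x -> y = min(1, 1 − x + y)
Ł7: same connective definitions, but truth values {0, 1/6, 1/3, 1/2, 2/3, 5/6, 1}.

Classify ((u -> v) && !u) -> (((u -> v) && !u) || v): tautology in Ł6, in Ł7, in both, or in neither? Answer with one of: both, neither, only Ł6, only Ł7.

both

In Ł6: every assignment gives 1 — tautology.
In Ł7: every assignment gives 1 — tautology.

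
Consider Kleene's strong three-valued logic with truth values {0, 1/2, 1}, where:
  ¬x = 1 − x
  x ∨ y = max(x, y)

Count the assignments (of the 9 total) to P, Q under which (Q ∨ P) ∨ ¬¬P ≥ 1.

P = 0, Q = 0 ↦ 0  <
P = 0, Q = 1/2 ↦ 1/2  <
P = 0, Q = 1 ↦ 1  ≥
P = 1/2, Q = 0 ↦ 1/2  <
P = 1/2, Q = 1/2 ↦ 1/2  <
P = 1/2, Q = 1 ↦ 1  ≥
P = 1, Q = 0 ↦ 1  ≥
P = 1, Q = 1/2 ↦ 1  ≥
P = 1, Q = 1 ↦ 1  ≥
So 5 of the 9 assignments meet the threshold.

5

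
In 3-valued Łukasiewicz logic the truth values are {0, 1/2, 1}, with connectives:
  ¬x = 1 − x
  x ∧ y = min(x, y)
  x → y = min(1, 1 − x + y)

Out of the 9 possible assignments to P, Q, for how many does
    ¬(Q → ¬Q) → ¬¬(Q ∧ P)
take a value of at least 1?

7

P = 0, Q = 0 ↦ 1  ≥
P = 0, Q = 1/2 ↦ 1  ≥
P = 0, Q = 1 ↦ 0  <
P = 1/2, Q = 0 ↦ 1  ≥
P = 1/2, Q = 1/2 ↦ 1  ≥
P = 1/2, Q = 1 ↦ 1/2  <
P = 1, Q = 0 ↦ 1  ≥
P = 1, Q = 1/2 ↦ 1  ≥
P = 1, Q = 1 ↦ 1  ≥
So 7 of the 9 assignments meet the threshold.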